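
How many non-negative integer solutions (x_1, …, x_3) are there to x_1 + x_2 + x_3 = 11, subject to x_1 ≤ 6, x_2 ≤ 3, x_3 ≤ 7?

18

Without the upper bounds there are C(13,2) = 78 ways to split 11 among 3 variables.
Subtract solutions that violate a single cap (substitute x_i' = x_i − (cap_i+1)): x_1 ≥ 7 gives C(6,2) = 15; x_2 ≥ 4 gives C(9,2) = 36; x_3 ≥ 8 gives C(5,2) = 10. Together 61.
Add back pairs where two caps are both exceeded: 1 + 0 + 0 = 1.
By inclusion–exclusion the count is 78 − 61 + 1 = 18.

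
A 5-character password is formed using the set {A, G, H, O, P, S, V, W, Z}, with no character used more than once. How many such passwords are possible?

This is a permutation of 5 out of 9: P(9,5) = 9!/4!.
9 × 8 × 7 × 6 × 5 = 15120.

15120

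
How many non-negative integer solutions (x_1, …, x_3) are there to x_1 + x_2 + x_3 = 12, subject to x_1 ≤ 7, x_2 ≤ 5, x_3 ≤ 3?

Ignoring the caps, the number of non-negative solutions to x_1+…+x_3 = 12 is C(14,2) = 91.
Subtract solutions that violate a single cap (substitute x_i' = x_i − (cap_i+1)): x_1 ≥ 8 gives C(6,2) = 15; x_2 ≥ 6 gives C(8,2) = 28; x_3 ≥ 4 gives C(10,2) = 45. Together 88.
Add back pairs where two caps are both exceeded: 0 + 1 + 6 = 7.
By inclusion–exclusion the count is 91 − 88 + 7 = 10.

10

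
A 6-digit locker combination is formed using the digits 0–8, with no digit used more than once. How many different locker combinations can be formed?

60480

Choose and order 6 of the 9 symbols: the first digit has 9 options, the next 8, and so on down to 4.
9 × 8 × 7 × 6 × 5 × 4 = 60480.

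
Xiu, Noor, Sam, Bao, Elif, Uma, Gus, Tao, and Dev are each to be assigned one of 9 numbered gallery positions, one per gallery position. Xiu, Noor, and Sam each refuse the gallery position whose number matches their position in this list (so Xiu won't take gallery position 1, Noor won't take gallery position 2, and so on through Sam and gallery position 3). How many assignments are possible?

Let Aᵢ (for i ∈ {1, 2, 3}) be the placements that put person i in their forbidden gallery position. Any j of these fix j positions, leaving (9−j)! ways to fill the rest, and there are C(3,j) ways to pick which j.
By inclusion–exclusion, the number of valid placements is Σ_{j=0}^{3} (−1)^j C(3,j)·(9−j)!.
Computing: 362880 − 120960 + 15120 − 720 = 256320.

256320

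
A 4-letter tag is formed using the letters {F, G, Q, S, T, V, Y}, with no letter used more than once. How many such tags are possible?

840

Choose and order 4 of the 7 symbols: the first letter has 7 options, the next 6, then 5, 4.
7 × 6 × 5 × 4 = 840.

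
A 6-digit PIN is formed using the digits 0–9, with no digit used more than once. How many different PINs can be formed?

151200

With no repetition, fill the 6 digits in order: 10 choices, then 9, down to 5.
10 × 9 × 8 × 7 × 6 × 5 = 151200.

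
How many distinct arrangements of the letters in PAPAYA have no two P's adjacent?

There are 6!/(3!·2!) = 60 arrangements of PAPAYA in total.
Arrangements with the P's together: treat PP as one letter, giving (5)!/(3!) = 20.
Subtracting, 60 − 20 = 40 arrangements keep the P's apart.

40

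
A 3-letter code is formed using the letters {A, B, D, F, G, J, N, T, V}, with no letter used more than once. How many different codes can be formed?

With no repetition, fill the 3 letters in order: 9 choices, then 8, down to 7.
9 × 8 × 7 = 504.

504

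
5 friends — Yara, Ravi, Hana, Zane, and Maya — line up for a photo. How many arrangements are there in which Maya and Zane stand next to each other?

Place the 3 others and the Maya-Zane pair as 4 objects in a line; the pair has 2 internal arrangements.
That gives 2 × 4! = 2 × 24 = 48.

48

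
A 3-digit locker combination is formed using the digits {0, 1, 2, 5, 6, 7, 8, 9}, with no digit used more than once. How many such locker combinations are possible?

With no repetition, fill the 3 digits in order: 8 choices, then 7, down to 6.
8 × 7 × 6 = 336.

336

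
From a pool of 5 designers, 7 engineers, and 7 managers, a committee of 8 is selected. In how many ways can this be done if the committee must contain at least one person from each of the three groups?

With no constraint there are C(19,8) = 75582 possible selections.
Subtract selections that omit an entire group: no designers → C(14,8) = 3003; no engineers → C(12,8) = 495; no managers → C(12,8) = 495.
Add back selections omitting two groups (i.e. drawn from a single group): C(5,8) + C(7,8) + C(7,8) = 0.
By inclusion–exclusion: 75582 − 3993 + 0 = 71589.

71589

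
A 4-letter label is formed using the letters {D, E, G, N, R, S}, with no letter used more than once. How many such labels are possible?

360

With no repetition, fill the 4 letters in order: 6 choices, then 5, down to 3.
6 × 5 × 4 × 3 = 360.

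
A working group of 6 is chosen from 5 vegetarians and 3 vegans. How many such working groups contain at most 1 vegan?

3

Split by how many vegans are chosen (0 through 1).
Sum: C(3,0)·C(5,6) + C(3,1)·C(5,5) = 0 + 3 = 3.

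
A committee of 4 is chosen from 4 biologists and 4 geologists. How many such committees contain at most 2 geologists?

53

Split by how many geologists are chosen (0 through 2).
Sum: C(4,0)·C(4,4) + C(4,1)·C(4,3) + C(4,2)·C(4,2) = 1 + 16 + 36 = 53.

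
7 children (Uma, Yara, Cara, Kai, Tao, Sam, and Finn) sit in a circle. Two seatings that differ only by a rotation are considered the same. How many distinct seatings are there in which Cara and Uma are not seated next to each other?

Without the restriction there are (6)! = 720 seatings.
Seatings with Cara beside Uma: treat them as a block with 2 internal orders, giving 2 × (5)! = 240.
Subtracting, 720 − 240 = 480.

480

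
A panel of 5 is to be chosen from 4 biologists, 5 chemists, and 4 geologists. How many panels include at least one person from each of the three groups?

With no constraint there are C(13,5) = 1287 possible selections.
Selections missing a whole group: no biologists → C(9,5) = 126; no chemists → C(8,5) = 56; no geologists → C(9,5) = 126.
Add back selections omitting two groups (i.e. drawn from a single group): C(4,5) + C(5,5) + C(4,5) = 1.
By inclusion–exclusion: 1287 − 308 + 1 = 980.

980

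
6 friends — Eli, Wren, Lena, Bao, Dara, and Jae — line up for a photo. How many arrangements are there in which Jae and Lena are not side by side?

There are 6! = 720 arrangements in all. If Jae and Lena are adjacent, merging them into one block gives 2·(5)! = 240 arrangements.
So 720 − 240 = 480 arrangements keep them apart.

480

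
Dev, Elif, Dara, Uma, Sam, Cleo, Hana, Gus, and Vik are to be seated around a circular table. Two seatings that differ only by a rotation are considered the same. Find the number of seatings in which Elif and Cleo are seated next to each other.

10080

Glue Elif and Cleo into a block (2 internal orders). Seating 8 units around a circle gives (7)! arrangements.
So 2 × (7)! = 2 × 5040 = 10080.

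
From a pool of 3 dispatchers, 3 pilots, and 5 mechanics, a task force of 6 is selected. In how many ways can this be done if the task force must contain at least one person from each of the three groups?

Unrestricted: C(11,6) = 462 ways to pick any 6 of the 11.
Selections missing a whole group: no dispatchers → C(8,6) = 28; no pilots → C(8,6) = 28; no mechanics → C(6,6) = 1.
Add back selections omitting two groups (i.e. drawn from a single group): C(3,6) + C(3,6) + C(5,6) = 0.
By inclusion–exclusion: 462 − 57 + 0 = 405.

405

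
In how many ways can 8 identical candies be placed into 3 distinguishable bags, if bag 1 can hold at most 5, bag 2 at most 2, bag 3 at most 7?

17

By stars and bars, unrestricted non-negative solutions to x_1+…+x_3 = 8 number C(8+2,2) = 45.
Subtract solutions that violate a single cap (substitute x_i' = x_i − (cap_i+1)): x_1 ≥ 6 gives C(4,2) = 6; x_2 ≥ 3 gives C(7,2) = 21; x_3 ≥ 8 gives C(2,2) = 1. Together 28.
No two caps can be exceeded simultaneously, so the pair terms are all 0.
By inclusion–exclusion the count is 45 − 28 + 0 = 17.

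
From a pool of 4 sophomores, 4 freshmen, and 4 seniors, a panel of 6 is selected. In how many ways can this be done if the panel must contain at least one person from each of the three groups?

840

Total 6-person selections from all 12: C(12,6) = 924.
Selections missing a whole group: no sophomores → C(8,6) = 28; no freshmen → C(8,6) = 28; no seniors → C(8,6) = 28.
Add back selections omitting two groups (i.e. drawn from a single group): C(4,6) + C(4,6) + C(4,6) = 0.
By inclusion–exclusion: 924 − 84 + 0 = 840.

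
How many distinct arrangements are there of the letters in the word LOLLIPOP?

1680

LOLLIPOP has 8 letters with L appearing 3 times, O appearing twice, and P appearing twice.
Dividing 8! = 40320 by 3!·2!·2! = 24 for the repeated letters gives 1680.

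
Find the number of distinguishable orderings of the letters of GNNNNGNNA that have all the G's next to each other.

Treat the 2 copies of G as a single block. The multiset to arrange is then {GG, A, N, N, N, N, N, N}, 8 items in all.
That gives (8)!/(6!) = 56 arrangements.

56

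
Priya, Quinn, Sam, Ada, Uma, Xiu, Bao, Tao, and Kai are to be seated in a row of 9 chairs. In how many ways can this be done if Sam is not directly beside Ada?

There are 9! = 362880 arrangements in all. If Sam and Ada are adjacent, merging them into one block gives 2·(8)! = 80640 arrangements.
Complementary counting: 362880 − 80640 = 282240.

282240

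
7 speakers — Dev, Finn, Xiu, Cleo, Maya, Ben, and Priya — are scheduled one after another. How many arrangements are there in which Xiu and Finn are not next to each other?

3600

Of the 7! = 5040 arrangements, those with Xiu and Finn adjacent number 2 × 6! = 1440 (treat the pair as a block with 2 internal orders).
So 5040 − 1440 = 3600 arrangements keep them apart.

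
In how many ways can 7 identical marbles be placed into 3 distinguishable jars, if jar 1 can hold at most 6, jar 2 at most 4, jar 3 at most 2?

14

Ignoring the caps, the number of non-negative solutions to x_1+…+x_3 = 7 is C(9,2) = 36.
Subtract solutions that violate a single cap (substitute x_i' = x_i − (cap_i+1)): x_1 ≥ 7 gives C(2,2) = 1; x_2 ≥ 5 gives C(4,2) = 6; x_3 ≥ 3 gives C(6,2) = 15. Together 22.
No two caps can be exceeded simultaneously, so the pair terms are all 0.
By inclusion–exclusion the count is 36 − 22 + 0 = 14.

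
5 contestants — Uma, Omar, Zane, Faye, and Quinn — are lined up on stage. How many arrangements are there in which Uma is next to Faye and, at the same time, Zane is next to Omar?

Treat {Uma,Faye} as one block (2 orders) and {Zane,Omar} as another (2 orders).
That leaves 3 units to arrange: 2 × 2 × 3! = 4 × 6 = 24.

24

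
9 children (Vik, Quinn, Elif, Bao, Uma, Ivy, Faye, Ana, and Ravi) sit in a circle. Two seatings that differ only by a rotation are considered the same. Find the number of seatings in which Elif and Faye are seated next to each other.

Treat {Elif, Faye} as one unit (2 internal orders) and seat the resulting 8 units around the table: (7)! circular arrangements.
So 2 × (7)! = 2 × 5040 = 10080.

10080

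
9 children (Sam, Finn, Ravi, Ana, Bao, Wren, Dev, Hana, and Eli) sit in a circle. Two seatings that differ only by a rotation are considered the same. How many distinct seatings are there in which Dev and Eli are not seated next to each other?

30240

All circular seatings of 9 people number (8)! = 40320.
Seatings with Dev beside Eli: treat them as a block with 2 internal orders, giving 2 × (7)! = 10080.
Subtracting, 40320 − 10080 = 30240.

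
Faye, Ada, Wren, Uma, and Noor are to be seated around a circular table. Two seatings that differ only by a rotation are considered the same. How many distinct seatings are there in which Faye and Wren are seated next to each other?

12

Treat {Faye, Wren} as one unit (2 internal orders) and seat the resulting 4 units around the table: (3)! circular arrangements.
So 2 × (3)! = 2 × 6 = 12.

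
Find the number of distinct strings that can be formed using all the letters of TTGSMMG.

Letter multiplicities in TTGSMMG: G×2, M×2, S×1, T×2.
So there are 7! / (2!·2!·2!) = 630 distinguishable arrangements.

630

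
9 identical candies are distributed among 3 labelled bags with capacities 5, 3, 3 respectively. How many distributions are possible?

6

Without the upper bounds there are C(11,2) = 55 ways to split 9 among 3 bags.
Subtract solutions that violate a single cap (substitute x_i' = x_i − (cap_i+1)): x_1 ≥ 6 gives C(5,2) = 10; x_2 ≥ 4 gives C(7,2) = 21; x_3 ≥ 4 gives C(7,2) = 21. Together 52.
Add back pairs where two caps are both exceeded: 0 + 0 + 3 = 3.
By inclusion–exclusion the count is 55 − 52 + 3 = 6.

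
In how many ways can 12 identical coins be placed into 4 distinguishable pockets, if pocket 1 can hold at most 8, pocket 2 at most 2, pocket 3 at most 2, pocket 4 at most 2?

By stars and bars, unrestricted non-negative solutions to x_1+…+x_4 = 12 number C(12+3,3) = 455.
Subtract solutions that violate a single cap (substitute x_i' = x_i − (cap_i+1)): x_1 ≥ 9 gives C(6,3) = 20; x_2 ≥ 3 gives C(12,3) = 220; x_3 ≥ 3 gives C(12,3) = 220; x_4 ≥ 3 gives C(12,3) = 220. Together 680.
Add back pairs where two caps are both exceeded: 1 + 1 + 1 + 84 + 84 + 84 = 255.
Subtract triples: 0 + 0 + 0 + 20 = 20.
By inclusion–exclusion the count is 455 − 680 + 255 − 20 = 10.

10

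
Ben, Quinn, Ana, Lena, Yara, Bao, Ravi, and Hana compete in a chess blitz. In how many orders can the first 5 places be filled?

There are 8 choices for 1st place, 7 for 2nd, and so on down to 4 for position 5.
That gives 8 × 7 × 6 × 5 × 4 = 6720.

6720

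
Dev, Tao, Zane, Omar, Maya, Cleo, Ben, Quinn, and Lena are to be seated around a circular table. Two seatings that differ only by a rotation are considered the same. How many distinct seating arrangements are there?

40320

Fix one person's seat to break rotational symmetry; the remaining 8 people can be arranged in (8)! = 40320 ways.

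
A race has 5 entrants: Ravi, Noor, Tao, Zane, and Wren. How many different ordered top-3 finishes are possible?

This is an ordered selection of 3 from 5: P(5,3).
That gives 5 × 4 × 3 = 60.

60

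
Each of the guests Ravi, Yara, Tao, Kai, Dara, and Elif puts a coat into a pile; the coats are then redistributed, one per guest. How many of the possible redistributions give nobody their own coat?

265

Count assignments avoiding every fixed point. For any j of the 6 guests fixed to their own coat, the other 6−j can be arranged in (6−j)! ways.
By inclusion–exclusion this is Σ_{j=0}^{6} (−1)^j C(6,j)·(6−j)!.
Computing: 720 − 720 + 360 − 120 + 30 − 6 + 1 = 265.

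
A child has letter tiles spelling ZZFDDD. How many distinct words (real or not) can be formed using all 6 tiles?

60

The 6 letters of ZZFDDD have repeats: D appearing 3 times and Z appearing twice.
The number of distinct arrangements is 6!/(3!·2!) = 720/12 = 60.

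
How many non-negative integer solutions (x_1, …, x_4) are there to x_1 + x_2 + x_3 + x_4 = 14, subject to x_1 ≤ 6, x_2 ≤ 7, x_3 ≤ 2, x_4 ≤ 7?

103

Without the upper bounds there are C(17,3) = 680 ways to split 14 among 4 variables.
Subtract solutions that violate a single cap (substitute x_i' = x_i − (cap_i+1)): x_1 ≥ 7 gives C(10,3) = 120; x_2 ≥ 8 gives C(9,3) = 84; x_3 ≥ 3 gives C(14,3) = 364; x_4 ≥ 8 gives C(9,3) = 84. Together 652.
Add back pairs where two caps are both exceeded: 0 + 35 + 0 + 20 + 0 + 20 = 75.
By inclusion–exclusion the count is 680 − 652 + 75 = 103.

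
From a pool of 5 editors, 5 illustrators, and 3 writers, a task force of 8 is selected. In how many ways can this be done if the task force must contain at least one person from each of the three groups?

Unrestricted: C(13,8) = 1287 ways to pick any 8 of the 13.
Subtract selections that omit an entire group: no editors → C(8,8) = 1; no illustrators → C(8,8) = 1; no writers → C(10,8) = 45.
Add back selections omitting two groups (i.e. drawn from a single group): C(5,8) + C(5,8) + C(3,8) = 0.
By inclusion–exclusion: 1287 − 47 + 0 = 1240.

1240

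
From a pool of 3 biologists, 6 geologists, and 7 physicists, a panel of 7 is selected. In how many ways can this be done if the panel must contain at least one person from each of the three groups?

Unrestricted: C(16,7) = 11440 ways to pick any 7 of the 16.
Subtract selections that omit an entire group: no biologists → C(13,7) = 1716; no geologists → C(10,7) = 120; no physicists → C(9,7) = 36.
Add back selections omitting two groups (i.e. drawn from a single group): C(3,7) + C(6,7) + C(7,7) = 1.
By inclusion–exclusion: 11440 − 1872 + 1 = 9569.

9569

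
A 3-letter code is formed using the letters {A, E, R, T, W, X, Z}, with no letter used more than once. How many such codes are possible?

This is a permutation of 3 out of 7: P(7,3) = 7!/4!.
That product is 7 × 6 × 5 = 210.

210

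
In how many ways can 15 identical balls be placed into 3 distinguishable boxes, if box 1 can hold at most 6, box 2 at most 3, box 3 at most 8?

Ignoring the caps, the number of non-negative solutions to x_1+…+x_3 = 15 is C(17,2) = 136.
Subtract solutions that violate a single cap (substitute x_i' = x_i − (cap_i+1)): x_1 ≥ 7 gives C(10,2) = 45; x_2 ≥ 4 gives C(13,2) = 78; x_3 ≥ 9 gives C(8,2) = 28. Together 151.
Add back pairs where two caps are both exceeded: 15 + 0 + 6 = 21.
By inclusion–exclusion the count is 136 − 151 + 21 = 6.

6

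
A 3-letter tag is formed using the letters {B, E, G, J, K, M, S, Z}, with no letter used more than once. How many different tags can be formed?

336

Choose and order 3 of the 8 symbols: the first letter has 8 options, the next 7, then 6.
That product is 8 × 7 × 6 = 336.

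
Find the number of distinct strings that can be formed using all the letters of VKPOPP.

The 6 letters of VKPOPP have repeats: P appearing 3 times.
Dividing 6! = 720 by 3! = 6 for the repeated letters gives 120.

120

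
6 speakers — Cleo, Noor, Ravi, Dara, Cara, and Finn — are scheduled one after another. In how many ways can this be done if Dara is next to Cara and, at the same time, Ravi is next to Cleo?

96

Treat {Dara,Cara} as one block (2 orders) and {Ravi,Cleo} as another (2 orders).
That leaves 4 units to arrange: 2 × 2 × 4! = 4 × 24 = 96.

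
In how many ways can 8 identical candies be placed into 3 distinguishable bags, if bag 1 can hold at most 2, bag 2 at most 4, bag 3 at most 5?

9

Without the upper bounds there are C(10,2) = 45 ways to split 8 among 3 bags.
Subtract solutions that violate a single cap (substitute x_i' = x_i − (cap_i+1)): x_1 ≥ 3 gives C(7,2) = 21; x_2 ≥ 5 gives C(5,2) = 10; x_3 ≥ 6 gives C(4,2) = 6. Together 37.
Add back pairs where two caps are both exceeded: 1 + 0 + 0 = 1.
By inclusion–exclusion the count is 45 − 37 + 1 = 9.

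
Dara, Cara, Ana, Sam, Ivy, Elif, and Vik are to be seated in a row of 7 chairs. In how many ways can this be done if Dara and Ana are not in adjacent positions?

Of the 7! = 5040 arrangements, those with Dara and Ana adjacent number 2 × 6! = 1440 (treat the pair as a block with 2 internal orders).
Complementary counting: 5040 − 1440 = 3600.

3600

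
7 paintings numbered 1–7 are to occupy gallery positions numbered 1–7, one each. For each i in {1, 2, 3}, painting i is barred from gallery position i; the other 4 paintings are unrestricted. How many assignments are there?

3216

Let Aᵢ (for i ∈ {1, 2, 3}) be the placements that put painting i in its forbidden gallery position. Any j of these fix j positions, leaving (7−j)! ways to fill the rest, and there are C(3,j) ways to pick which j.
By inclusion–exclusion, the number of valid placements is Σ_{j=0}^{3} (−1)^j C(3,j)·(7−j)!.
Computing: 5040 − 2160 + 360 − 24 = 3216.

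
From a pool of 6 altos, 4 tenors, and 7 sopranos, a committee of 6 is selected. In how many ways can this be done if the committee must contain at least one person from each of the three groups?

Unrestricted: C(17,6) = 12376 ways to pick any 6 of the 17.
Selections missing a whole group: no altos → C(11,6) = 462; no tenors → C(13,6) = 1716; no sopranos → C(10,6) = 210.
Add back selections omitting two groups (i.e. drawn from a single group): C(6,6) + C(4,6) + C(7,6) = 8.
By inclusion–exclusion: 12376 − 2388 + 8 = 9996.

9996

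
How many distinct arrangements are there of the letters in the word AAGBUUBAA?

3780

Letter multiplicities in AAGBUUBAA: A×4, B×2, G×1, U×2.
Dividing 9! = 362880 by 4!·2!·2! = 96 for the repeated letters gives 3780.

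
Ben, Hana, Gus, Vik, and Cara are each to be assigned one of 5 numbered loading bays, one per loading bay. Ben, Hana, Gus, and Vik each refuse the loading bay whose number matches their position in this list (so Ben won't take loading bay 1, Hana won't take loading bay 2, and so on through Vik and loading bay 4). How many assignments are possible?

Let Aᵢ (for 1 ≤ i ≤ 4) be the placements that put person i in their forbidden loading bay. Any j of these fix j positions, leaving (5−j)! ways to fill the rest, and there are C(4,j) ways to pick which j.
By inclusion–exclusion, the number of valid placements is Σ_{j=0}^{4} (−1)^j C(4,j)·(5−j)!.
Computing: 120 − 96 + 36 − 8 + 1 = 53.

53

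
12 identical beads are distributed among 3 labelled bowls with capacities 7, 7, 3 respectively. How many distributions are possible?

By stars and bars, unrestricted non-negative solutions to x_1+…+x_3 = 12 number C(12+2,2) = 91.
Subtract solutions that violate a single cap (substitute x_i' = x_i − (cap_i+1)): x_1 ≥ 8 gives C(6,2) = 15; x_2 ≥ 8 gives C(6,2) = 15; x_3 ≥ 4 gives C(10,2) = 45. Together 75.
Add back pairs where two caps are both exceeded: 0 + 1 + 1 = 2.
By inclusion–exclusion the count is 91 − 75 + 2 = 18.

18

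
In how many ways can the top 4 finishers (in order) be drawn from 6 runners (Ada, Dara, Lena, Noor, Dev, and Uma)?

There are 6 choices for 1st place, 5 for 2nd, and so on down to 3 for position 4.
That gives 6 × 5 × 4 × 3 = 360.

360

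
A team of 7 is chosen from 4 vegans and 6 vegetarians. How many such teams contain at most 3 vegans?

100

Split by how many vegans are chosen (0 through 3).
Sum: C(4,0)·C(6,7) + C(4,1)·C(6,6) + C(4,2)·C(6,5) + C(4,3)·C(6,4) = 0 + 4 + 36 + 60 = 100.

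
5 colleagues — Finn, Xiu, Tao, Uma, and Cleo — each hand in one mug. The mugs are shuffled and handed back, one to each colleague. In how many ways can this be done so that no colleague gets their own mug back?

Let Aᵢ be the assignments in which colleague i gets their own mug. We want the size of the complement of A₁∪…∪A_5.
By inclusion–exclusion this is Σ_{j=0}^{5} (−1)^j C(5,j)·(5−j)!.
Computing: 120 − 120 + 60 − 20 + 5 − 1 = 44.

44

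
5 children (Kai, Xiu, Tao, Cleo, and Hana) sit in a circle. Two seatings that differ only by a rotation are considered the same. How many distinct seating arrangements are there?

Around a circle, 5 distinct people have 5!/5 = (4)! = 24 rotationally distinct seatings.

24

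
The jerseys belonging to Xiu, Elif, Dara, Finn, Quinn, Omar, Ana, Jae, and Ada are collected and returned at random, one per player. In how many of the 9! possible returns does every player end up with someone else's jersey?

This is the derangement count D_9: permutations of 9 items with no fixed point.
By inclusion–exclusion this is Σ_{j=0}^{9} (−1)^j C(9,j)·(9−j)!.
Computing: 362880 − 362880 + 181440 − 60480 + 15120 − 3024 + 504 − 72 + 9 − 1 = 133496.

133496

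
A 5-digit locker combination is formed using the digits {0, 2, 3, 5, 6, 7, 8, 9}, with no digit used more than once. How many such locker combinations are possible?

With no repetition, fill the 5 digits in order: 8 choices, then 7, down to 4.
That product is 8 × 7 × 6 × 5 × 4 = 6720.

6720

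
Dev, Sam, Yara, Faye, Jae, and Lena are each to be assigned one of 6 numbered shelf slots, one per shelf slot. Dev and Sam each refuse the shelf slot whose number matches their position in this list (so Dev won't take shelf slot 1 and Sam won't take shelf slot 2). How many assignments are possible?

Let Aᵢ (for i ∈ {1, 2}) be the placements that put person i in their forbidden shelf slot. Any j of these fix j positions, leaving (6−j)! ways to fill the rest, and there are C(2,j) ways to pick which j.
By inclusion–exclusion, the number of valid placements is Σ_{j=0}^{2} (−1)^j C(2,j)·(6−j)!.
Computing: 720 − 240 + 24 = 504.

504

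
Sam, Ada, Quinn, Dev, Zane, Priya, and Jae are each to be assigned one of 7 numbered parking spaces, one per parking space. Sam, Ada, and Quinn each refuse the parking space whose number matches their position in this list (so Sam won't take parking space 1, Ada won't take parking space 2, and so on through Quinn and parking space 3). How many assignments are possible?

3216

Let Aᵢ (for i ∈ {1, 2, 3}) be the placements that put person i in their forbidden parking space. Any j of these fix j positions, leaving (7−j)! ways to fill the rest, and there are C(3,j) ways to pick which j.
By inclusion–exclusion, the number of valid placements is Σ_{j=0}^{3} (−1)^j C(3,j)·(7−j)!.
Computing: 5040 − 2160 + 360 − 24 = 3216.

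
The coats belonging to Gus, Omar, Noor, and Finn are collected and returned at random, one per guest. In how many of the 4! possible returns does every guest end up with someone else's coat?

9

Let Aᵢ be the assignments in which guest i gets their own coat. We want the size of the complement of A₁∪…∪A_4.
By inclusion–exclusion this is Σ_{j=0}^{4} (−1)^j C(4,j)·(4−j)!.
Computing: 24 − 24 + 12 − 4 + 1 = 9.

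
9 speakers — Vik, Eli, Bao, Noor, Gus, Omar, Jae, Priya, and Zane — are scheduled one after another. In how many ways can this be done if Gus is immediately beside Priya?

Treat {Gus, Priya} as a single unit. There are 8 units to order, and the pair itself can be ordered 2 ways.
So the count is 2·(8)! = 80640.

80640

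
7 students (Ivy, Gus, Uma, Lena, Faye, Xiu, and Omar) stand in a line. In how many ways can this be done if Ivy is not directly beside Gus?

3600

There are 7! = 5040 arrangements in all. If Ivy and Gus are adjacent, merging them into one block gives 2·(6)! = 1440 arrangements.
Complementary counting: 5040 − 1440 = 3600.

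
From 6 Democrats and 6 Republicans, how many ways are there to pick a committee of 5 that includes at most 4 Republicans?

Split by how many Republicans are chosen (0 through 4).
Sum: C(6,0)·C(6,5) + C(6,1)·C(6,4) + C(6,2)·C(6,3) + C(6,3)·C(6,2) + C(6,4)·C(6,1) = 6 + 90 + 300 + 300 + 90 = 786.

786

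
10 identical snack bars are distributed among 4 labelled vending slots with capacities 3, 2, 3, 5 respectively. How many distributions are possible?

19

Without the upper bounds there are C(13,3) = 286 ways to split 10 among 4 vending slots.
Subtract solutions that violate a single cap (substitute x_i' = x_i − (cap_i+1)): x_1 ≥ 4 gives C(9,3) = 84; x_2 ≥ 3 gives C(10,3) = 120; x_3 ≥ 4 gives C(9,3) = 84; x_4 ≥ 6 gives C(7,3) = 35. Together 323.
Add back pairs where two caps are both exceeded: 20 + 10 + 1 + 20 + 4 + 1 = 56.
By inclusion–exclusion the count is 286 − 323 + 56 = 19.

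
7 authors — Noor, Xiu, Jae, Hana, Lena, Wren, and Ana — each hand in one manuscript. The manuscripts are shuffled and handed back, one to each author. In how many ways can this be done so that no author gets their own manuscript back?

1854

Let Aᵢ be the assignments in which author i gets their own manuscript. We want the size of the complement of A₁∪…∪A_7.
By inclusion–exclusion this is Σ_{j=0}^{7} (−1)^j C(7,j)·(7−j)!.
Computing: 5040 − 5040 + 2520 − 840 + 210 − 42 + 7 − 1 = 1854.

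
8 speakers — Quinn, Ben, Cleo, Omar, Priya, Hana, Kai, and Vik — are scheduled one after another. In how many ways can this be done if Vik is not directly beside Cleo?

30240

There are 8! = 40320 arrangements in all. If Vik and Cleo are adjacent, merging them into one block gives 2·(7)! = 10080 arrangements.
So 40320 − 10080 = 30240 arrangements keep them apart.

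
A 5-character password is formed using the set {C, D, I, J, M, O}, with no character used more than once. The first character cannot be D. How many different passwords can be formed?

The first character has 6−1 = 5 choices (anything except D).
The remaining 4 characters are filled from the other 5 symbols without repetition: 5 × 4 × 3 × 2 = 120.
Total: 5 × 120 = 600.

600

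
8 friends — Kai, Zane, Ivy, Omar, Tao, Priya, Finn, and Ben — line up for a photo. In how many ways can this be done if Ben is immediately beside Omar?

Glue Ben and Omar into one block (2 internal orders), leaving 7 units to arrange in a row.
So the count is 2·(7)! = 10080.

10080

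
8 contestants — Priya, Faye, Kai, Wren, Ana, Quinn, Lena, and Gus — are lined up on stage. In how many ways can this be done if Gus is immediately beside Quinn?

10080

Place the 6 others and the Gus-Quinn pair as 7 objects in a line; the pair has 2 internal arrangements.
So the count is 2·(7)! = 10080.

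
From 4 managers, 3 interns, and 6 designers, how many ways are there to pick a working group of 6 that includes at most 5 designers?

1715

Split by how many designers are chosen (0 through 5).
Sum: C(6,0)·C(7,6) + C(6,1)·C(7,5) + C(6,2)·C(7,4) + C(6,3)·C(7,3) + C(6,4)·C(7,2) + C(6,5)·C(7,1) = 7 + 126 + 525 + 700 + 315 + 42 = 1715.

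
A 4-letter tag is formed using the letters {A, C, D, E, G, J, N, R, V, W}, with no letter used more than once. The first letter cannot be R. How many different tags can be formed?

4536

The first letter has 10−1 = 9 choices (anything except R).
The remaining 3 letters are filled from the other 9 symbols without repetition: 9 × 8 × 7 = 504.
Total: 9 × 504 = 4536.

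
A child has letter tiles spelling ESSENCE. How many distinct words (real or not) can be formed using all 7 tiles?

420

Letter multiplicities in ESSENCE: C×1, E×3, N×1, S×2.
Dividing 7! = 5040 by 3!·2! = 12 for the repeated letters gives 420.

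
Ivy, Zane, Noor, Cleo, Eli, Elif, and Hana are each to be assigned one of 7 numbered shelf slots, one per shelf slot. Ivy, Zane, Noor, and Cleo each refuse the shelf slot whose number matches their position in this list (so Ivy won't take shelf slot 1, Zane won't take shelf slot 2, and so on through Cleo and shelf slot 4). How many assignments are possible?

Let Aᵢ (for 1 ≤ i ≤ 4) be the placements that put person i in their forbidden shelf slot. Any j of these fix j positions, leaving (7−j)! ways to fill the rest, and there are C(4,j) ways to pick which j.
By inclusion–exclusion, the number of valid placements is Σ_{j=0}^{4} (−1)^j C(4,j)·(7−j)!.
Computing: 5040 − 2880 + 720 − 96 + 6 = 2790.

2790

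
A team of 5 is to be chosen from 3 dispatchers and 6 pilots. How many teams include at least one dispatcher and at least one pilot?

120

Total 5-person selections from all 9: C(9,5) = 126.
Subtract selections that omit an entire group: no dispatchers → C(6,5) = 6; no pilots → C(3,5) = 0.
Both groups omitted at once is impossible, so 126 − 6 = 120.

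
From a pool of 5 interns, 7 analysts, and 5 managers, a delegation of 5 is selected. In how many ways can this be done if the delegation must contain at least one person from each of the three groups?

4375

With no constraint there are C(17,5) = 6188 possible selections.
Subtract selections that omit an entire group: no interns → C(12,5) = 792; no analysts → C(10,5) = 252; no managers → C(12,5) = 792.
Add back selections omitting two groups (i.e. drawn from a single group): C(5,5) + C(7,5) + C(5,5) = 23.
By inclusion–exclusion: 6188 − 1836 + 23 = 4375.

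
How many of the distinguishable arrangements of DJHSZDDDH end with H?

Fix H in the last position and arrange the remaining 8 letters.
Those 8 letters have D appearing 4 times, giving (8)!/(4!) = 1680.

1680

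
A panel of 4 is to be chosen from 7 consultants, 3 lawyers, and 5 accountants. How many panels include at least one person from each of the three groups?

630

Unrestricted: C(15,4) = 1365 ways to pick any 4 of the 15.
Subtract selections that omit an entire group: no consultants → C(8,4) = 70; no lawyers → C(12,4) = 495; no accountants → C(10,4) = 210.
Add back selections omitting two groups (i.e. drawn from a single group): C(7,4) + C(3,4) + C(5,4) = 40.
By inclusion–exclusion: 1365 − 775 + 40 = 630.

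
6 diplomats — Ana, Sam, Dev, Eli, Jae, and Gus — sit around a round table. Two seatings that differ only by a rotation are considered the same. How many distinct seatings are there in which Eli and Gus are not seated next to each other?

Without the restriction there are (5)! = 120 seatings.
Those with Eli next to Gus: fuse the pair into one unit and seat 5 units around a circle — 2·(4)! = 48.
Subtracting, 120 − 48 = 72.

72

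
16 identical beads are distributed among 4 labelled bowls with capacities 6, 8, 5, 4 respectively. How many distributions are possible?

By stars and bars, unrestricted non-negative solutions to x_1+…+x_4 = 16 number C(16+3,3) = 969.
Subtract solutions that violate a single cap (substitute x_i' = x_i − (cap_i+1)): x_1 ≥ 7 gives C(12,3) = 220; x_2 ≥ 9 gives C(10,3) = 120; x_3 ≥ 6 gives C(13,3) = 286; x_4 ≥ 5 gives C(14,3) = 364. Together 990.
Add back pairs where two caps are both exceeded: 1 + 20 + 35 + 4 + 10 + 56 = 126.
By inclusion–exclusion the count is 969 − 990 + 126 = 105.

105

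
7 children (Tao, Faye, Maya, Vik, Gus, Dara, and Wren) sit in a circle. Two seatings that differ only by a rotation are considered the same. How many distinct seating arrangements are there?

720

Seat Tao anywhere (absorbing the rotational symmetry), then permute the other 6: (6)! = 720.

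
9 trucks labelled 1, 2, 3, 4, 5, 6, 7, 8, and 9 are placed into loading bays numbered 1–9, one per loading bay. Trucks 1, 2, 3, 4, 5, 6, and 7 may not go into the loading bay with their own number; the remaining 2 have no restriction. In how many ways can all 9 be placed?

Let Aᵢ (for 1 ≤ i ≤ 7) be the placements that put truck i in its forbidden loading bay. Any j of these fix j positions, leaving (9−j)! ways to fill the rest, and there are C(7,j) ways to pick which j.
By inclusion–exclusion, the number of valid placements is Σ_{j=0}^{7} (−1)^j C(7,j)·(9−j)!.
Computing: 362880 − 282240 + 105840 − 25200 + 4200 − 504 + 42 − 2 = 165016.

165016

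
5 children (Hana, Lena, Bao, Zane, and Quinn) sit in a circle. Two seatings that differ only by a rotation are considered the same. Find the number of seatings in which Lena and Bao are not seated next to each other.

12

All circular seatings of 5 people number (4)! = 24.
Those with Lena next to Bao: fuse the pair into one unit and seat 4 units around a circle — 2·(3)! = 12.
Subtracting, 24 − 12 = 12.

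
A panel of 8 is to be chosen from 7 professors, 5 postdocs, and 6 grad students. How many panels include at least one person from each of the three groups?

Total 8-person selections from all 18: C(18,8) = 43758.
Selections missing a whole group: no professors → C(11,8) = 165; no postdocs → C(13,8) = 1287; no grad students → C(12,8) = 495.
Add back selections omitting two groups (i.e. drawn from a single group): C(7,8) + C(5,8) + C(6,8) = 0.
By inclusion–exclusion: 43758 − 1947 + 0 = 41811.

41811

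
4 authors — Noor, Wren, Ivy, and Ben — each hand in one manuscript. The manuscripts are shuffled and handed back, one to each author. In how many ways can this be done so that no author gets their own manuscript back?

This is the derangement count D_4: permutations of 4 items with no fixed point.
By inclusion–exclusion this is Σ_{j=0}^{4} (−1)^j C(4,j)·(4−j)!.
Computing: 24 − 24 + 12 − 4 + 1 = 9.

9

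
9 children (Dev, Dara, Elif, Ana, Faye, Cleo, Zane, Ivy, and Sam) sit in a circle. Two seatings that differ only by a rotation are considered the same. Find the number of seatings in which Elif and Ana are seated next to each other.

10080

Treat {Elif, Ana} as one unit (2 internal orders) and seat the resulting 8 units around the table: (7)! circular arrangements.
So 2 × (7)! = 2 × 5040 = 10080.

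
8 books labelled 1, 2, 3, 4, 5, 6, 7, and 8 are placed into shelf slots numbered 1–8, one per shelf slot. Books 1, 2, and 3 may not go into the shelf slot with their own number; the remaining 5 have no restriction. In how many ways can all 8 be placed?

27240

Let Aᵢ (for i ∈ {1, 2, 3}) be the placements that put book i in its forbidden shelf slot. Any j of these fix j positions, leaving (8−j)! ways to fill the rest, and there are C(3,j) ways to pick which j.
By inclusion–exclusion, the number of valid placements is Σ_{j=0}^{3} (−1)^j C(3,j)·(8−j)!.
Computing: 40320 − 15120 + 2160 − 120 = 27240.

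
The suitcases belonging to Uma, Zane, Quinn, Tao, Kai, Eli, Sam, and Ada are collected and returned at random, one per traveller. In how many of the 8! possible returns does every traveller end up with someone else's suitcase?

This is the derangement count D_8: permutations of 8 items with no fixed point.
By inclusion–exclusion this is Σ_{j=0}^{8} (−1)^j C(8,j)·(8−j)!.
Computing: 40320 − 40320 + 20160 − 6720 + 1680 − 336 + 56 − 8 + 1 = 14833.

14833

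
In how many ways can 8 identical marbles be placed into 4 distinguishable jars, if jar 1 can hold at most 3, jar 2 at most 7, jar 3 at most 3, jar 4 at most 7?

94

By stars and bars, unrestricted non-negative solutions to x_1+…+x_4 = 8 number C(8+3,3) = 165.
Subtract solutions that violate a single cap (substitute x_i' = x_i − (cap_i+1)): x_1 ≥ 4 gives C(7,3) = 35; x_2 ≥ 8 gives C(3,3) = 1; x_3 ≥ 4 gives C(7,3) = 35; x_4 ≥ 8 gives C(3,3) = 1. Together 72.
Add back pairs where two caps are both exceeded: 0 + 1 + 0 + 0 + 0 + 0 = 1.
By inclusion–exclusion the count is 165 − 72 + 1 = 94.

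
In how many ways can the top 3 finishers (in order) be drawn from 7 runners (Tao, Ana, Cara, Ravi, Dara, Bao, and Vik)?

There are 7 choices for 1st place, 6 for 2nd, and 5 for 3rd.
That gives 7 × 6 × 5 = 210.

210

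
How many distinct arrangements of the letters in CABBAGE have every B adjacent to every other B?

Treat the 2 copies of B as a single block. The multiset to arrange is then {BB, A, A, C, E, G}, 6 items in all.
That gives (6)!/(2!) = 360 arrangements.

360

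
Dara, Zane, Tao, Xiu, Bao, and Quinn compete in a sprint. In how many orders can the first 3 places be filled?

This is an ordered selection of 3 from 6: P(6,3).
That gives 6 × 5 × 4 = 120.

120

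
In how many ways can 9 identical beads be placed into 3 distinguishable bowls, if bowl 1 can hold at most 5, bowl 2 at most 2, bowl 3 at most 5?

9

Without the upper bounds there are C(11,2) = 55 ways to split 9 among 3 bowls.
Subtract solutions that violate a single cap (substitute x_i' = x_i − (cap_i+1)): x_1 ≥ 6 gives C(5,2) = 10; x_2 ≥ 3 gives C(8,2) = 28; x_3 ≥ 6 gives C(5,2) = 10. Together 48.
Add back pairs where two caps are both exceeded: 1 + 0 + 1 = 2.
By inclusion–exclusion the count is 55 − 48 + 2 = 9.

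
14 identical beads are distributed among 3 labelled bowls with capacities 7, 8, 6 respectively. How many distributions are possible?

Without the upper bounds there are C(16,2) = 120 ways to split 14 among 3 bowls.
Subtract solutions that violate a single cap (substitute x_i' = x_i − (cap_i+1)): x_1 ≥ 8 gives C(8,2) = 28; x_2 ≥ 9 gives C(7,2) = 21; x_3 ≥ 7 gives C(9,2) = 36. Together 85.
No two caps can be exceeded simultaneously, so the pair terms are all 0.
By inclusion–exclusion the count is 120 − 85 + 0 = 35.

35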